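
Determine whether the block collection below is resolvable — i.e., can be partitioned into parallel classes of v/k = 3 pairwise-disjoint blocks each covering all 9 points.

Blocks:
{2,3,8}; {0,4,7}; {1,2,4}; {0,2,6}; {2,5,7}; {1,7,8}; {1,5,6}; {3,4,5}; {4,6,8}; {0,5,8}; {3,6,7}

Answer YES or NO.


v = 9, block size k = 3, number of blocks = 11.
For resolvability, blocks must partition into parallel classes of size v/k = 3.
Total blocks must therefore be a multiple of 3: 11 = 3·3 + 2 ⇒ not divisible ✗.
Resolvable? NO.

NO


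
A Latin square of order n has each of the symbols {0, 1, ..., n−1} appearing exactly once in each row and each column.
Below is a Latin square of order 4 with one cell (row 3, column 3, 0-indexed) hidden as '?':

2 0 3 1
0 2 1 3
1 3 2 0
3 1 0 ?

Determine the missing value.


Row 3 contains symbols [0, 1, 3] — missing [2].
Column 3 contains symbols [0, 1, 3] — missing [2].
The missing symbol must appear in both missing sets; intersection = [2].
Therefore the hidden value is 2.

Missing value = 2.


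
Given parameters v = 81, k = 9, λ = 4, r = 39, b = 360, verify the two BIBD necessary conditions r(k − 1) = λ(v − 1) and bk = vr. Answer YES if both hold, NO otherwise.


Condition (i): r(k − 1) = 39·8 = 312; λ(v − 1) = 4·80 = 320. Match? NO.
Condition (ii): bk = 360·9 = 3240; vr = 81·39 = 3159. Match? NO.
Both conditions hold? NO.

NO


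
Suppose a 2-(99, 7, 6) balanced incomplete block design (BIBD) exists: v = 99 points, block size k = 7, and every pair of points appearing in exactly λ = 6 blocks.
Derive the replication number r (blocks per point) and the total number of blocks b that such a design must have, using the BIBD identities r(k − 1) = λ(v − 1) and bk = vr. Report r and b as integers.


Any 2-(v, k, λ) BIBD satisfies two necessary conditions:
  (i)  Each point sits in r blocks, and counting incidences through any fixed point gives r(k − 1) = λ(v − 1), so r = λ(v − 1)/(k − 1).
  (ii) Total incidences bk = vr, so b = vr/k.
Step 1: r = λ(v − 1)/(k − 1) = 6·(99 − 1)/(7 − 1) = 6·98/6 = 588/6 = 98.
Step 2: b = vr/k = 99·98/7 = 9702/7 = 1386.
Check integrality: r = 98 ∈ Z ✓, b = 1386 ∈ Z ✓.
(These identities are necessary conditions: they determine r and b for any design with these parameters, but do not by themselves prove that one exists.)

r = 98, b = 1386.


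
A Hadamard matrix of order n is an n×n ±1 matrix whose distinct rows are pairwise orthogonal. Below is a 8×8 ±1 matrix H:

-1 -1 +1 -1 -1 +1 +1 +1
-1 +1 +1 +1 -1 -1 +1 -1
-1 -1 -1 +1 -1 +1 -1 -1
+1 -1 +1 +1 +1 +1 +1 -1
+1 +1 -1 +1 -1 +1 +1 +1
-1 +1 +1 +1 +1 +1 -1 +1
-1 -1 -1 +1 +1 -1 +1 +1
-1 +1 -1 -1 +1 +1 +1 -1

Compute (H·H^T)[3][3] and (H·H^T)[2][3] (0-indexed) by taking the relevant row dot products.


Row 2 of H: [-1, -1, -1, 1, -1, 1, -1, -1].
Row 3 of H: [1, -1, 1, 1, 1, 1, 1, -1].
(H·H^T)[3][3] = Σ_j H[3][j]·H[3][j] = (1)² + (-1)² + (1)² + (1)² + (1)² + (1)² + (1)² + (-1)² = 1 + 1 + 1 + 1 + 1 + 1 + 1 + 1 = 8.
(H·H^T)[2][3] = Σ_j H[2][j]·H[3][j] = (-1)·(1) + (-1)·(-1) + (-1)·(1) + (1)·(1) + (-1)·(1) + (1)·(1) + (-1)·(1) + (-1)·(-1) = -1 + 1 + -1 + 1 + -1 + 1 + -1 + 1 = 0.
So rows 2 and 3 are orthogonal; the diagonal entry equals n = 8.

(3,3) entry = 8; (2,3) entry = 0.


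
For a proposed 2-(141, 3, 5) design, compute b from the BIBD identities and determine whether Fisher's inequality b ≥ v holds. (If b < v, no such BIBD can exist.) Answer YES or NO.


b = λv(v − 1)/(k(k − 1)) = 5·141·140/(3·2) = 98700/6 = 16450.
Compare with v = 141: b ≥ v, so Fisher's inequality holds.

YES


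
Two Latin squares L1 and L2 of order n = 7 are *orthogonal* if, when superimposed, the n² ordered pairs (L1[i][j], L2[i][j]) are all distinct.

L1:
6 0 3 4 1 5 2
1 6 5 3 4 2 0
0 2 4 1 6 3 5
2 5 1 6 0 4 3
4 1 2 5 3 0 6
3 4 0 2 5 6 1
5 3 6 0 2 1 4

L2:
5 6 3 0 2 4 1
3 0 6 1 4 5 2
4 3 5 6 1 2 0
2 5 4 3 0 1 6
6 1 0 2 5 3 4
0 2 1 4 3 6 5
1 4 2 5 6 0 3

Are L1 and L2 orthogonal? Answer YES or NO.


Form the n² = 49 superimposed pairs (L1[i][j], L2[i][j]), row by row (rows and columns indexed from 0):
row 0: (6,5) (0,6) (3,3) (4,0) (1,2) (5,4) (2,1)
row 1: (1,3) (6,0) (5,6) (3,1) (4,4) (2,5) (0,2)
row 2: (0,4) (2,3) (4,5) (1,6) (6,1) (3,2) (5,0)
row 3: (2,2) (5,5) (1,4) (6,3) (0,0) (4,1) (3,6)
row 4: (4,6) (1,1) (2,0) (5,2) (3,5) (0,3) (6,4)
row 5: (3,0) (4,2) (0,1) (2,4) (5,3) (6,6) (1,5)
row 6: (5,1) (3,4) (6,2) (0,5) (2,6) (1,0) (4,3)
Orthogonality requires all 49 pairs distinct.
Check by first coordinate: for each symbol s of L1, list the L2 entries in the n cells where L1 = s; they must all differ.
  L1 = 0: L2 entries (in reading order) 6, 2, 4, 0, 3, 1, 5 — all 7 distinct ✓
  L1 = 1: L2 entries (in reading order) 2, 3, 6, 4, 1, 5, 0 — all 7 distinct ✓
  L1 = 2: L2 entries (in reading order) 1, 5, 3, 2, 0, 4, 6 — all 7 distinct ✓
  L1 = 3: L2 entries (in reading order) 3, 1, 2, 6, 5, 0, 4 — all 7 distinct ✓
  L1 = 4: L2 entries (in reading order) 0, 4, 5, 1, 6, 2, 3 — all 7 distinct ✓
  L1 = 5: L2 entries (in reading order) 4, 6, 0, 5, 2, 3, 1 — all 7 distinct ✓
  L1 = 6: L2 entries (in reading order) 5, 0, 1, 3, 4, 6, 2 — all 7 distinct ✓
Every symbol of L1 meets every symbol of L2 exactly once, so all 49 pairs are distinct (49 of 49).
Conclusion: YES.

YES


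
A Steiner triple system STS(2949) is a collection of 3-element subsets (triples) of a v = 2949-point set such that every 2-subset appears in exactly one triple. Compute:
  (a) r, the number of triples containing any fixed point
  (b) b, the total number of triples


An STS(v) is a 2-(v, 3, 1) BIBD: block size k = 3, λ = 1.
Replication: r(k − 1) = λ(v − 1) ⇒ r·2 = 2949 − 1 = 2948 ⇒ r = 1474.
Block count: b = v(v − 1)/6 = 2949·2948/6 = 8693652/6 = 1448942.

r = 1474, b = 1448942.


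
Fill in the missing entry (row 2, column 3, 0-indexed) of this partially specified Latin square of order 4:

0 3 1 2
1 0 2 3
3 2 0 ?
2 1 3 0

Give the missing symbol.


Row 2 contains symbols [0, 2, 3] — missing [1].
Column 3 contains symbols [0, 2, 3] — missing [1].
The missing symbol must appear in both missing sets; intersection = [1].
Therefore the hidden value is 1.

Missing value = 1.


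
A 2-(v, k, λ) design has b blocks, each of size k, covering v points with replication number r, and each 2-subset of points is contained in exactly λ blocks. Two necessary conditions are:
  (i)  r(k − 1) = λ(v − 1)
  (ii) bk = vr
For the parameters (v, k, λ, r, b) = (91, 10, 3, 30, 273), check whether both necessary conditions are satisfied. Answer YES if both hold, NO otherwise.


Condition (i): r(k − 1) = 30·9 = 270; λ(v − 1) = 3·90 = 270. Match? YES.
Condition (ii): bk = 273·10 = 2730; vr = 91·30 = 2730. Match? YES.
Both conditions hold? YES.

YES


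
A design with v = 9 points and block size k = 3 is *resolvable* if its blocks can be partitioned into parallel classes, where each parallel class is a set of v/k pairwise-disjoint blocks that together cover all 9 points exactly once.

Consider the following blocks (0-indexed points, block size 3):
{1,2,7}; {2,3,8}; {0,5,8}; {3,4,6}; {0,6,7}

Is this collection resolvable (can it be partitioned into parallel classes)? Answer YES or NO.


v = 9, block size k = 3, number of blocks = 5.
For resolvability, blocks must partition into parallel classes of size v/k = 3.
Total blocks must therefore be a multiple of 3: 5 = 3·1 + 2 ⇒ not divisible ✗.
Resolvable? NO.

NO


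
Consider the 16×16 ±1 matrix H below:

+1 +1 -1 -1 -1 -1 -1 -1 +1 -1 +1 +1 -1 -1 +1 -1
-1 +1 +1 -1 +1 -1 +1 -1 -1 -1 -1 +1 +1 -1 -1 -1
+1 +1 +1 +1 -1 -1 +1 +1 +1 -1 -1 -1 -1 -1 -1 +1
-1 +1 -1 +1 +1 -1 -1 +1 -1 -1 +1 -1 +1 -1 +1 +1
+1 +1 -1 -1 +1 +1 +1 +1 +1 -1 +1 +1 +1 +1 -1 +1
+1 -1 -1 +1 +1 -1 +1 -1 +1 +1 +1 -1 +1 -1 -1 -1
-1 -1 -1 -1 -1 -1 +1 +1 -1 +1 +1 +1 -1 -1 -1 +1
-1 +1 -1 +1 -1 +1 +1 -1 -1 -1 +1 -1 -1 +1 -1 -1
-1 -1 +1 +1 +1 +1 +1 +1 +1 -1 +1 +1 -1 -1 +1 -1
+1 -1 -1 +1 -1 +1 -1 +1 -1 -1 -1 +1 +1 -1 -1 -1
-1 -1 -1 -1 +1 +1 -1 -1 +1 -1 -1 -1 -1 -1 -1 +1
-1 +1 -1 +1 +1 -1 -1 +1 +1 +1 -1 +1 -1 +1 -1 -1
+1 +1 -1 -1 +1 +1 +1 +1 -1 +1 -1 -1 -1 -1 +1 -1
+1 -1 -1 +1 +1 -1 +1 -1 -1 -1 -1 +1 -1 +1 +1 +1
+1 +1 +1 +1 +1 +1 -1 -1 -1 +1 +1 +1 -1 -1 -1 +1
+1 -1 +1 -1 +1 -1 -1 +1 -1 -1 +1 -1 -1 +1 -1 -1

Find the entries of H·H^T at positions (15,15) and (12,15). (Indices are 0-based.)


Row 12 of H: [1, 1, -1, -1, 1, 1, 1, 1, -1, 1, -1, -1, -1, -1, 1, -1].
Row 15 of H: [1, -1, 1, -1, 1, -1, -1, 1, -1, -1, 1, -1, -1, 1, -1, -1].
(H·H^T)[15][15] = Σ_j H[15][j]·H[15][j] = (1)² + (-1)² + (1)² + (-1)² + (1)² + (-1)² + (-1)² + (1)² + (-1)² + (-1)² + (1)² + (-1)² + (-1)² + (1)² + (-1)² + (-1)² = 1 + 1 + 1 + 1 + 1 + 1 + 1 + 1 + 1 + 1 + 1 + 1 + 1 + 1 + 1 + 1 = 16.
(H·H^T)[12][15] = Σ_j H[12][j]·H[15][j] = (1)·(1) + (1)·(-1) + (-1)·(1) + (-1)·(-1) + (1)·(1) + (1)·(-1) + (1)·(-1) + (1)·(1) + (-1)·(-1) + (1)·(-1) + (-1)·(1) + (-1)·(-1) + (-1)·(-1) + (-1)·(1) + (1)·(-1) + (-1)·(-1) = 1 + -1 + -1 + 1 + 1 + -1 + -1 + 1 + 1 + -1 + -1 + 1 + 1 + -1 + -1 + 1 = 0.
So rows 12 and 15 are orthogonal; the diagonal entry equals n = 16.

(15,15) entry = 16; (12,15) entry = 0.


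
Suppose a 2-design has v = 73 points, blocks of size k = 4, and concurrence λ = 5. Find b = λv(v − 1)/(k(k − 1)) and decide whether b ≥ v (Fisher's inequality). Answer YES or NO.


b = λv(v − 1)/(k(k − 1)) = 5·73·72/(4·3) = 26280/12 = 2190.
Compare with v = 73: b ≥ v, so Fisher's inequality holds.

YES


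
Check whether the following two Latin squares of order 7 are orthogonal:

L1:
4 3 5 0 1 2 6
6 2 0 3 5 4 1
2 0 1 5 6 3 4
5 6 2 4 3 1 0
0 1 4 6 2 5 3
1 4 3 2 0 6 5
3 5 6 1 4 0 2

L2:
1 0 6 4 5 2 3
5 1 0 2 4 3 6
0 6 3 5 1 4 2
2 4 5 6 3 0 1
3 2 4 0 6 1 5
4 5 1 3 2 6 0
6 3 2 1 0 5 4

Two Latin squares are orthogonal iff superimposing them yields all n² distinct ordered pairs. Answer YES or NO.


Form the n² = 49 superimposed pairs (L1[i][j], L2[i][j]), row by row (rows and columns indexed from 0):
row 0: (4,1) (3,0) (5,6) (0,4) (1,5) (2,2) (6,3)
row 1: (6,5) (2,1) (0,0) (3,2) (5,4) (4,3) (1,6)
row 2: (2,0) (0,6) (1,3) (5,5) (6,1) (3,4) (4,2)
row 3: (5,2) (6,4) (2,5) (4,6) (3,3) (1,0) (0,1)
row 4: (0,3) (1,2) (4,4) (6,0) (2,6) (5,1) (3,5)
row 5: (1,4) (4,5) (3,1) (2,3) (0,2) (6,6) (5,0)
row 6: (3,6) (5,3) (6,2) (1,1) (4,0) (0,5) (2,4)
Orthogonality requires all 49 pairs distinct.
Check by first coordinate: for each symbol s of L1, list the L2 entries in the n cells where L1 = s; they must all differ.
  L1 = 0: L2 entries (in reading order) 4, 0, 6, 1, 3, 2, 5 — all 7 distinct ✓
  L1 = 1: L2 entries (in reading order) 5, 6, 3, 0, 2, 4, 1 — all 7 distinct ✓
  L1 = 2: L2 entries (in reading order) 2, 1, 0, 5, 6, 3, 4 — all 7 distinct ✓
  L1 = 3: L2 entries (in reading order) 0, 2, 4, 3, 5, 1, 6 — all 7 distinct ✓
  L1 = 4: L2 entries (in reading order) 1, 3, 2, 6, 4, 5, 0 — all 7 distinct ✓
  L1 = 5: L2 entries (in reading order) 6, 4, 5, 2, 1, 0, 3 — all 7 distinct ✓
  L1 = 6: L2 entries (in reading order) 3, 5, 1, 4, 0, 6, 2 — all 7 distinct ✓
Every symbol of L1 meets every symbol of L2 exactly once, so all 49 pairs are distinct (49 of 49).
Conclusion: YES.

YES


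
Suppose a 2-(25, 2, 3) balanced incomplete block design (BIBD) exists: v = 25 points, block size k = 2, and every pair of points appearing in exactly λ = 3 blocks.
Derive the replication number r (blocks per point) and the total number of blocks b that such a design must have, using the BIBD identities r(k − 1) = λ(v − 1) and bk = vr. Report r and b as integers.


Any 2-(v, k, λ) BIBD satisfies two necessary conditions:
  (i)  Each point sits in r blocks, and counting incidences through any fixed point gives r(k − 1) = λ(v − 1), so r = λ(v − 1)/(k − 1).
  (ii) Total incidences bk = vr, so b = vr/k.
Step 1: r = λ(v − 1)/(k − 1) = 3·(25 − 1)/(2 − 1) = 3·24/1 = 72/1 = 72.
Step 2: b = vr/k = 25·72/2 = 1800/2 = 900.
Check integrality: r = 72 ∈ Z ✓, b = 900 ∈ Z ✓.
(These identities are necessary conditions: they determine r and b for any design with these parameters, but do not by themselves prove that one exists.)

r = 72, b = 900.


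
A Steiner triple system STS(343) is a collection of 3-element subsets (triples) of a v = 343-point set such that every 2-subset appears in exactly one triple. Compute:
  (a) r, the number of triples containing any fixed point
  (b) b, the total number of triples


An STS(v) is a 2-(v, 3, 1) BIBD: block size k = 3, λ = 1.
Replication: r(k − 1) = λ(v − 1) ⇒ r·2 = 343 − 1 = 342 ⇒ r = 171.
Block count: b = v(v − 1)/6 = 343·342/6 = 117306/6 = 19551.

r = 171, b = 19551.


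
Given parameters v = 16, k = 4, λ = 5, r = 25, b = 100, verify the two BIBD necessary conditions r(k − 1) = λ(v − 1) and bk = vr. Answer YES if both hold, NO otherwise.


Condition (i): r(k − 1) = 25·3 = 75; λ(v − 1) = 5·15 = 75. Match? YES.
Condition (ii): bk = 100·4 = 400; vr = 16·25 = 400. Match? YES.
Both conditions hold? YES.

YES


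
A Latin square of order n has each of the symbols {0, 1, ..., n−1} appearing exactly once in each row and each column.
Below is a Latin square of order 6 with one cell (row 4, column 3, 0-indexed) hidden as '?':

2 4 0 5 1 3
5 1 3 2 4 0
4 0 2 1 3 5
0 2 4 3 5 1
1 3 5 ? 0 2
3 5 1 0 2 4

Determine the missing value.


Row 4 contains symbols [0, 1, 2, 3, 5] — missing [4].
Column 3 contains symbols [0, 1, 2, 3, 5] — missing [4].
The missing symbol must appear in both missing sets; intersection = [4].
Therefore the hidden value is 4.

Missing value = 4.


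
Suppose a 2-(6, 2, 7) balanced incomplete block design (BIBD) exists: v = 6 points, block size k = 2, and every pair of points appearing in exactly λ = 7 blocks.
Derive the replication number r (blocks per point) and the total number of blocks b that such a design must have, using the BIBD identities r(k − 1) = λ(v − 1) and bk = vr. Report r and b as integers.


Any 2-(v, k, λ) BIBD satisfies two necessary conditions:
  (i)  Each point sits in r blocks, and counting incidences through any fixed point gives r(k − 1) = λ(v − 1), so r = λ(v − 1)/(k − 1).
  (ii) Total incidences bk = vr, so b = vr/k.
Step 1: r = λ(v − 1)/(k − 1) = 7·(6 − 1)/(2 − 1) = 7·5/1 = 35/1 = 35.
Step 2: b = vr/k = 6·35/2 = 210/2 = 105.
Check integrality: r = 35 ∈ Z ✓, b = 105 ∈ Z ✓.
(These identities are necessary conditions: they determine r and b for any design with these parameters, but do not by themselves prove that one exists.)

r = 35, b = 105.


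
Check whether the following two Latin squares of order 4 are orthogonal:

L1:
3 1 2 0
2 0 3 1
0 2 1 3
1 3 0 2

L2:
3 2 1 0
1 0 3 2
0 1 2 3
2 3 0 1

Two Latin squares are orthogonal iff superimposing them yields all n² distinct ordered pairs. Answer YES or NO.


Form the n² = 16 superimposed pairs (L1[i][j], L2[i][j]), row by row (rows and columns indexed from 0):
row 0: (3,3) (1,2) (2,1) (0,0)
row 1: (2,1) (0,0) (3,3) (1,2)
row 2: (0,0) (2,1) (1,2) (3,3)
row 3: (1,2) (3,3) (0,0) (2,1)
Orthogonality requires all 16 pairs distinct.
But the pair (2,1) repeats: cell (0,2) has L1 = 2, L2 = 1, and cell (1,0) has L1 = 2, L2 = 1.
A repeated pair means some other pair never occurs (only 4 distinct pairs out of 16), so the squares are not orthogonal.
Conclusion: NO.

NO


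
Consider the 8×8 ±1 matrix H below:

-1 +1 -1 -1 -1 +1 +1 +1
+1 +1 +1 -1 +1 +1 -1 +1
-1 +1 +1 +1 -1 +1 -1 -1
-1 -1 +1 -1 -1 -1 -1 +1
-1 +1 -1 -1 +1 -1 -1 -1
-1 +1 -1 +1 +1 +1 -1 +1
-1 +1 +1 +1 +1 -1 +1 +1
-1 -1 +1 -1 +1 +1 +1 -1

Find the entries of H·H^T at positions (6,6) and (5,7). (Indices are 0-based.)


Row 5 of H: [-1, 1, -1, 1, 1, 1, -1, 1].
Row 6 of H: [-1, 1, 1, 1, 1, -1, 1, 1].
Row 7 of H: [-1, -1, 1, -1, 1, 1, 1, -1].
(H·H^T)[6][6] = Σ_j H[6][j]·H[6][j] = (-1)² + (1)² + (1)² + (1)² + (1)² + (-1)² + (1)² + (1)² = 1 + 1 + 1 + 1 + 1 + 1 + 1 + 1 = 8.
(H·H^T)[5][7] = Σ_j H[5][j]·H[7][j] = (-1)·(-1) + (1)·(-1) + (-1)·(1) + (1)·(-1) + (1)·(1) + (1)·(1) + (-1)·(1) + (1)·(-1) = 1 + -1 + -1 + -1 + 1 + 1 + -1 + -1 = -2.
Rows 5 and 7 are not orthogonal (dot product = -2 ≠ 0), so H is not a Hadamard matrix.

(6,6) entry = 8; (5,7) entry = -2.


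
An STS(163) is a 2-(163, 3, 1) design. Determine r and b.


An STS(v) is a 2-(v, 3, 1) BIBD: block size k = 3, λ = 1.
Replication: r(k − 1) = λ(v − 1) ⇒ r·2 = 163 − 1 = 162 ⇒ r = 81.
Block count: b = v(v − 1)/6 = 163·162/6 = 26406/6 = 4401.

r = 81, b = 4401.


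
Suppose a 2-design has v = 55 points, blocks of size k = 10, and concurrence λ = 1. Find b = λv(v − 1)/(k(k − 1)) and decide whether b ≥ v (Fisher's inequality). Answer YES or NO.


r = λ(v − 1)/(k − 1) = 1·54/9 = 6.
b = vr/k = 55·6/10 = 33.
Fisher's inequality: b ≥ v ⇔ 33 ≥ 55? NO.

NO


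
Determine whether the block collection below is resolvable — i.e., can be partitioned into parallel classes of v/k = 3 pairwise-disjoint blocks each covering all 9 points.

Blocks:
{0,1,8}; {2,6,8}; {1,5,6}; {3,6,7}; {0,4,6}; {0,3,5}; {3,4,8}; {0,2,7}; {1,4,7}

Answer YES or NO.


v = 9, block size k = 3, number of blocks = 9.
For resolvability, blocks must partition into parallel classes of size v/k = 3.
Total blocks must therefore be a multiple of 3: 9 = 3·3 + 0 ⇒ divisible ✓.
Consider block {0,1,8}. The only other block(s) in the collection disjoint from it are {3,6,7} — just 1 block(s). Any parallel class containing {0,1,8} would need 2 other blocks each disjoint from it, so no parallel class of size 3 can contain {0,1,8}.
Since every block must belong to some parallel class in a resolution, the collection cannot be partitioned into parallel classes.
Resolvable? NO.

NO


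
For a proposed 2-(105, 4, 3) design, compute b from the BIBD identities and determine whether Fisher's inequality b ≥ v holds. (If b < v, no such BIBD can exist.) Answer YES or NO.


b = λv(v − 1)/(k(k − 1)) = 3·105·104/(4·3) = 32760/12 = 2730.
Compare with v = 105: b ≥ v, so Fisher's inequality holds.

YES


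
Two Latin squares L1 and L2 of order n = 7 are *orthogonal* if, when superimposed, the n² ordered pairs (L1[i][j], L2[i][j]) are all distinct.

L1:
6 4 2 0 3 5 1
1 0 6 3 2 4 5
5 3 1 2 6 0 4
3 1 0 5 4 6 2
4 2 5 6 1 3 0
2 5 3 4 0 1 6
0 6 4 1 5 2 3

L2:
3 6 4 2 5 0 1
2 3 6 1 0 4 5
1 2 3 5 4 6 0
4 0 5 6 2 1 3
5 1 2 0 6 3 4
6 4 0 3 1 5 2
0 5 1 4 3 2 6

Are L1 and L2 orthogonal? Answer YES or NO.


Form the n² = 49 superimposed pairs (L1[i][j], L2[i][j]), row by row (rows and columns indexed from 0):
row 0: (6,3) (4,6) (2,4) (0,2) (3,5) (5,0) (1,1)
row 1: (1,2) (0,3) (6,6) (3,1) (2,0) (4,4) (5,5)
row 2: (5,1) (3,2) (1,3) (2,5) (6,4) (0,6) (4,0)
row 3: (3,4) (1,0) (0,5) (5,6) (4,2) (6,1) (2,3)
row 4: (4,5) (2,1) (5,2) (6,0) (1,6) (3,3) (0,4)
row 5: (2,6) (5,4) (3,0) (4,3) (0,1) (1,5) (6,2)
row 6: (0,0) (6,5) (4,1) (1,4) (5,3) (2,2) (3,6)
Orthogonality requires all 49 pairs distinct.
Check by first coordinate: for each symbol s of L1, list the L2 entries in the n cells where L1 = s; they must all differ.
  L1 = 0: L2 entries (in reading order) 2, 3, 6, 5, 4, 1, 0 — all 7 distinct ✓
  L1 = 1: L2 entries (in reading order) 1, 2, 3, 0, 6, 5, 4 — all 7 distinct ✓
  L1 = 2: L2 entries (in reading order) 4, 0, 5, 3, 1, 6, 2 — all 7 distinct ✓
  L1 = 3: L2 entries (in reading order) 5, 1, 2, 4, 3, 0, 6 — all 7 distinct ✓
  L1 = 4: L2 entries (in reading order) 6, 4, 0, 2, 5, 3, 1 — all 7 distinct ✓
  L1 = 5: L2 entries (in reading order) 0, 5, 1, 6, 2, 4, 3 — all 7 distinct ✓
  L1 = 6: L2 entries (in reading order) 3, 6, 4, 1, 0, 2, 5 — all 7 distinct ✓
Every symbol of L1 meets every symbol of L2 exactly once, so all 49 pairs are distinct (49 of 49).
Conclusion: YES.

YES


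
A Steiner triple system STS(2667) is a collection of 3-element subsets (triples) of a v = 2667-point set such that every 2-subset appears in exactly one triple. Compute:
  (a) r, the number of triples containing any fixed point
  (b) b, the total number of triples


An STS(v) is a 2-(v, 3, 1) BIBD: block size k = 3, λ = 1.
Replication: r(k − 1) = λ(v − 1) ⇒ r·2 = 2667 − 1 = 2666 ⇒ r = 1333.
Block count: b = v(v − 1)/6 = 2667·2666/6 = 7110222/6 = 1185037.
(Check via bk = vr: 1185037·3 = 3555111 = 2667·1333 = 3555111 ✓.)

r = 1333, b = 1185037.


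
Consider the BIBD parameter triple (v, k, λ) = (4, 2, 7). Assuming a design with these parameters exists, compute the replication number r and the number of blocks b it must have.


Any 2-(v, k, λ) BIBD satisfies two necessary conditions:
  (i)  Each point sits in r blocks, and counting incidences through any fixed point gives r(k − 1) = λ(v − 1), so r = λ(v − 1)/(k − 1).
  (ii) Total incidences bk = vr, so b = vr/k.
Step 1: r = λ(v − 1)/(k − 1) = 7·(4 − 1)/(2 − 1) = 7·3/1 = 21/1 = 21.
Step 2: b = vr/k = 4·21/2 = 84/2 = 42.
Check integrality: r = 21 ∈ Z ✓, b = 42 ∈ Z ✓.
(These identities are necessary conditions: they determine r and b for any design with these parameters, but do not by themselves prove that one exists.)

r = 21, b = 42.


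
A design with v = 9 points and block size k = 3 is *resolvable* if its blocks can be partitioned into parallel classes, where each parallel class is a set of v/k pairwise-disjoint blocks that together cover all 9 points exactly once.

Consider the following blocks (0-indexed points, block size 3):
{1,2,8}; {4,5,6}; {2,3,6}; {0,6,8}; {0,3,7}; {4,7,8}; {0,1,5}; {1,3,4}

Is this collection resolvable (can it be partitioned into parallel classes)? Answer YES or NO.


v = 9, block size k = 3, number of blocks = 8.
For resolvability, blocks must partition into parallel classes of size v/k = 3.
Total blocks must therefore be a multiple of 3: 8 = 3·2 + 2 ⇒ not divisible ✗.
Resolvable? NO.

NO


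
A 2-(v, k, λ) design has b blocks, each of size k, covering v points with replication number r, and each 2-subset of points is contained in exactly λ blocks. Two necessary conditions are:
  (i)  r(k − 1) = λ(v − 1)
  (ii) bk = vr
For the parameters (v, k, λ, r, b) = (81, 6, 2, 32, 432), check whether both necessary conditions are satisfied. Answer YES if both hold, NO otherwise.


Condition (i): r(k − 1) = 32·5 = 160; λ(v − 1) = 2·80 = 160. Match? YES.
Condition (ii): bk = 432·6 = 2592; vr = 81·32 = 2592. Match? YES.
Both conditions hold? YES.

YES


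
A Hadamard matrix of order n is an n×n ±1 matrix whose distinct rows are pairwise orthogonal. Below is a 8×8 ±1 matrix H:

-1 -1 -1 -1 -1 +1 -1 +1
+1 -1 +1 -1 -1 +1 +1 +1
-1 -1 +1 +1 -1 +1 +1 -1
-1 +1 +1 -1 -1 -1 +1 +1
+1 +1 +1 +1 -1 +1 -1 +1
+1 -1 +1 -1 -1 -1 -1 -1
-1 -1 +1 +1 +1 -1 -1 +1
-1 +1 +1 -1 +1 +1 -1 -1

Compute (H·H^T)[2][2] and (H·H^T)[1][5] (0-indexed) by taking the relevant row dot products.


Row 1 of H: [1, -1, 1, -1, -1, 1, 1, 1].
Row 2 of H: [-1, -1, 1, 1, -1, 1, 1, -1].
Row 5 of H: [1, -1, 1, -1, -1, -1, -1, -1].
(H·H^T)[2][2] = Σ_j H[2][j]·H[2][j] = (-1)² + (-1)² + (1)² + (1)² + (-1)² + (1)² + (1)² + (-1)² = 1 + 1 + 1 + 1 + 1 + 1 + 1 + 1 = 8.
(H·H^T)[1][5] = Σ_j H[1][j]·H[5][j] = (1)·(1) + (-1)·(-1) + (1)·(1) + (-1)·(-1) + (-1)·(-1) + (1)·(-1) + (1)·(-1) + (1)·(-1) = 1 + 1 + 1 + 1 + 1 + -1 + -1 + -1 = 2.
Rows 1 and 5 are not orthogonal (dot product = 2 ≠ 0), so H is not a Hadamard matrix.

(2,2) entry = 8; (1,5) entry = 2.


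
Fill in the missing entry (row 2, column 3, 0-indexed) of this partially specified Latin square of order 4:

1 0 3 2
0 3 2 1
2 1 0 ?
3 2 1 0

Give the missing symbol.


Row 2 contains symbols [0, 1, 2] — missing [3].
Column 3 contains symbols [0, 1, 2] — missing [3].
The missing symbol must appear in both missing sets; intersection = [3].
Therefore the hidden value is 3.

Missing value = 3.


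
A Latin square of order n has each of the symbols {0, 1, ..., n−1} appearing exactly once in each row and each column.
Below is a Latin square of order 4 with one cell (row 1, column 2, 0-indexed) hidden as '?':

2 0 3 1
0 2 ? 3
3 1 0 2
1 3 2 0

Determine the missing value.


Row 1 contains symbols [0, 2, 3] — missing [1].
Column 2 contains symbols [0, 2, 3] — missing [1].
The missing symbol must appear in both missing sets; intersection = [1].
Therefore the hidden value is 1.

Missing value = 1.


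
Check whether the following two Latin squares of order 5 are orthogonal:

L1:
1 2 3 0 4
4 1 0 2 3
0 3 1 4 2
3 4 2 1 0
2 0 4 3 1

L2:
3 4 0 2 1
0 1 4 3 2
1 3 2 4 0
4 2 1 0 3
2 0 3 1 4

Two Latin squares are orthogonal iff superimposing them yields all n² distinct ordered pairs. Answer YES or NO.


Form the n² = 25 superimposed pairs (L1[i][j], L2[i][j]), row by row (rows and columns indexed from 0):
row 0: (1,3) (2,4) (3,0) (0,2) (4,1)
row 1: (4,0) (1,1) (0,4) (2,3) (3,2)
row 2: (0,1) (3,3) (1,2) (4,4) (2,0)
row 3: (3,4) (4,2) (2,1) (1,0) (0,3)
row 4: (2,2) (0,0) (4,3) (3,1) (1,4)
Orthogonality requires all 25 pairs distinct.
Check by first coordinate: for each symbol s of L1, list the L2 entries in the n cells where L1 = s; they must all differ.
  L1 = 0: L2 entries (in reading order) 2, 4, 1, 3, 0 — all 5 distinct ✓
  L1 = 1: L2 entries (in reading order) 3, 1, 2, 0, 4 — all 5 distinct ✓
  L1 = 2: L2 entries (in reading order) 4, 3, 0, 1, 2 — all 5 distinct ✓
  L1 = 3: L2 entries (in reading order) 0, 2, 3, 4, 1 — all 5 distinct ✓
  L1 = 4: L2 entries (in reading order) 1, 0, 4, 2, 3 — all 5 distinct ✓
Every symbol of L1 meets every symbol of L2 exactly once, so all 25 pairs are distinct (25 of 25).
Conclusion: YES.

YES


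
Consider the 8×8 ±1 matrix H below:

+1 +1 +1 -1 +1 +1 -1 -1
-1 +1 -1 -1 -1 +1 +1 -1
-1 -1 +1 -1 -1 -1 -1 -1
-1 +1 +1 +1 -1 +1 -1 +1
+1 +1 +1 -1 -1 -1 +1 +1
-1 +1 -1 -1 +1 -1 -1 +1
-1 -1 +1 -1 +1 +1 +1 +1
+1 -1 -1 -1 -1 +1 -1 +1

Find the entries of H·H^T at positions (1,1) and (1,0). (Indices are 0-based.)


Row 0 of H: [1, 1, 1, -1, 1, 1, -1, -1].
Row 1 of H: [-1, 1, -1, -1, -1, 1, 1, -1].
(H·H^T)[1][1] = Σ_j H[1][j]·H[1][j] = (-1)² + (1)² + (-1)² + (-1)² + (-1)² + (1)² + (1)² + (-1)² = 1 + 1 + 1 + 1 + 1 + 1 + 1 + 1 = 8.
(H·H^T)[1][0] = Σ_j H[1][j]·H[0][j] = (-1)·(1) + (1)·(1) + (-1)·(1) + (-1)·(-1) + (-1)·(1) + (1)·(1) + (1)·(-1) + (-1)·(-1) = -1 + 1 + -1 + 1 + -1 + 1 + -1 + 1 = 0.
So rows 1 and 0 are orthogonal; the diagonal entry equals n = 8.

(1,1) entry = 8; (1,0) entry = 0.


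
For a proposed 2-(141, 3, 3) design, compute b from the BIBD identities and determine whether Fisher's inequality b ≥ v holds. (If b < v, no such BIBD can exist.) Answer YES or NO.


r = λ(v − 1)/(k − 1) = 3·140/2 = 210.
b = vr/k = 141·210/3 = 9870.
Fisher's inequality: b ≥ v ⇔ 9870 ≥ 141? YES.

YES


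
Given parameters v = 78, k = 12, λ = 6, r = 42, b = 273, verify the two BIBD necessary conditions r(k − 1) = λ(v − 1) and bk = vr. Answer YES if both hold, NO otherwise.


Condition (i): r(k − 1) = 42·11 = 462; λ(v − 1) = 6·77 = 462. Match? YES.
Condition (ii): bk = 273·12 = 3276; vr = 78·42 = 3276. Match? YES.
Both conditions hold? YES.

YES


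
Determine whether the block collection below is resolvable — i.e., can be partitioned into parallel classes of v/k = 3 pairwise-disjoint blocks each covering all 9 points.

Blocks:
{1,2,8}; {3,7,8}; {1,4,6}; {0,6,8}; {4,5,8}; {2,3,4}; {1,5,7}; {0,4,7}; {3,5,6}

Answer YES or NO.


v = 9, block size k = 3, number of blocks = 9.
For resolvability, blocks must partition into parallel classes of size v/k = 3.
Total blocks must therefore be a multiple of 3: 9 = 3·3 + 0 ⇒ divisible ✓.
Consider block {3,7,8}. The only other block(s) in the collection disjoint from it are {1,4,6} — just 1 block(s). Any parallel class containing {3,7,8} would need 2 other blocks each disjoint from it, so no parallel class of size 3 can contain {3,7,8}.
Since every block must belong to some parallel class in a resolution, the collection cannot be partitioned into parallel classes.
Resolvable? NO.

NO


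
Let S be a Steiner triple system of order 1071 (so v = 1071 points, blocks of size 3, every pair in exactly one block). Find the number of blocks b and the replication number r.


An STS(v) is a 2-(v, 3, 1) BIBD: block size k = 3, λ = 1.
Replication: r(k − 1) = λ(v − 1) ⇒ r·2 = 1071 − 1 = 1070 ⇒ r = 535.
Block count: bk = vr ⇒ b·3 = 1071·535 = 572985 ⇒ b = 190995.

r = 535, b = 190995.


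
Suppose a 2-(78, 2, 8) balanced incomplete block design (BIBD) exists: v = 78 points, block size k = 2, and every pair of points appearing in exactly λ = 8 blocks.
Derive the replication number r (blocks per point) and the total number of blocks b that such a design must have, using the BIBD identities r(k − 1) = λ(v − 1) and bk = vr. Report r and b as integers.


Any 2-(v, k, λ) BIBD satisfies two necessary conditions:
  (i)  Each point sits in r blocks, and counting incidences through any fixed point gives r(k − 1) = λ(v − 1), so r = λ(v − 1)/(k − 1).
  (ii) Total incidences bk = vr, so b = vr/k.
Step 1: r = λ(v − 1)/(k − 1) = 8·(78 − 1)/(2 − 1) = 8·77/1 = 616/1 = 616.
Step 2: b = vr/k = 78·616/2 = 48048/2 = 24024.
Check integrality: r = 616 ∈ Z ✓, b = 24024 ∈ Z ✓.
(These identities are necessary conditions: they determine r and b for any design with these parameters, but do not by themselves prove that one exists.)

r = 616, b = 24024.


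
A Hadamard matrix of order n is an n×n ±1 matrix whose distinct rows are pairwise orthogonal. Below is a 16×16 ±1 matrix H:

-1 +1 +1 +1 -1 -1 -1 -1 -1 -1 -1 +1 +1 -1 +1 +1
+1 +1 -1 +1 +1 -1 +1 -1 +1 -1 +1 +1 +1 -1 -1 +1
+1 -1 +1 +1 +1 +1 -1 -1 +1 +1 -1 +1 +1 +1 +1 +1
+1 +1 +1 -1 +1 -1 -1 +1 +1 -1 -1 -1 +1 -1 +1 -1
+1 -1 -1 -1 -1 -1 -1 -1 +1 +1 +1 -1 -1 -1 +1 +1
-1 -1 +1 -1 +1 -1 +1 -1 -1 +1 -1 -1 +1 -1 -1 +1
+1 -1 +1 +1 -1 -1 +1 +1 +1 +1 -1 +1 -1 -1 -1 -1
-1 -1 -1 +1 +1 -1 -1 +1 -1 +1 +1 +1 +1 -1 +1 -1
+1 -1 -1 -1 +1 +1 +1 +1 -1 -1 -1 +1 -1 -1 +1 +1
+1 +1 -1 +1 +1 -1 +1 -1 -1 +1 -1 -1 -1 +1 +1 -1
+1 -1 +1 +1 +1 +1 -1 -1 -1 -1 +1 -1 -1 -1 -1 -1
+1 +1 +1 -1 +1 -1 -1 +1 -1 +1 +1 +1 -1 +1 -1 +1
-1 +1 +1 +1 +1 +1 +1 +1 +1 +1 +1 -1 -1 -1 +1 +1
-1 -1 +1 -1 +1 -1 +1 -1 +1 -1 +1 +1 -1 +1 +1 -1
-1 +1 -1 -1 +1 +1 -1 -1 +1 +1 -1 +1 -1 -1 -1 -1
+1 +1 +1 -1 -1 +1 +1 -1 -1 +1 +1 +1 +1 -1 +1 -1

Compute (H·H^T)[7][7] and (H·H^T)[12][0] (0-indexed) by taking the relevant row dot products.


Row 0 of H: [-1, 1, 1, 1, -1, -1, -1, -1, -1, -1, -1, 1, 1, -1, 1, 1].
Row 7 of H: [-1, -1, -1, 1, 1, -1, -1, 1, -1, 1, 1, 1, 1, -1, 1, -1].
Row 12 of H: [-1, 1, 1, 1, 1, 1, 1, 1, 1, 1, 1, -1, -1, -1, 1, 1].
(H·H^T)[7][7] = Σ_j H[7][j]·H[7][j] = (-1)² + (-1)² + (-1)² + (1)² + (1)² + (-1)² + (-1)² + (1)² + (-1)² + (1)² + (1)² + (1)² + (1)² + (-1)² + (1)² + (-1)² = 1 + 1 + 1 + 1 + 1 + 1 + 1 + 1 + 1 + 1 + 1 + 1 + 1 + 1 + 1 + 1 = 16.
(H·H^T)[12][0] = Σ_j H[12][j]·H[0][j] = (-1)·(-1) + (1)·(1) + (1)·(1) + (1)·(1) + (1)·(-1) + (1)·(-1) + (1)·(-1) + (1)·(-1) + (1)·(-1) + (1)·(-1) + (1)·(-1) + (-1)·(1) + (-1)·(1) + (-1)·(-1) + (1)·(1) + (1)·(1) = 1 + 1 + 1 + 1 + -1 + -1 + -1 + -1 + -1 + -1 + -1 + -1 + -1 + 1 + 1 + 1 = -2.
Rows 12 and 0 are not orthogonal (dot product = -2 ≠ 0), so H is not a Hadamard matrix.

(7,7) entry = 16; (12,0) entry = -2.


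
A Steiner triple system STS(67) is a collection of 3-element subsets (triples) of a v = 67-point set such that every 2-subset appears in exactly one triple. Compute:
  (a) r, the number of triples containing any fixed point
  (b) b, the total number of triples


An STS(v) is a 2-(v, 3, 1) BIBD: block size k = 3, λ = 1.
Replication: r(k − 1) = λ(v − 1) ⇒ r·2 = 67 − 1 = 66 ⇒ r = 33.
Block count: b = v(v − 1)/6 = 67·66/6 = 4422/6 = 737.
(Check via bk = vr: 737·3 = 2211 = 67·33 = 2211 ✓.)

r = 33, b = 737.


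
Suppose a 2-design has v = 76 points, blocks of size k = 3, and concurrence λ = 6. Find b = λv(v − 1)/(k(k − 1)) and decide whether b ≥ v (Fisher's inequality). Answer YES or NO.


b = λv(v − 1)/(k(k − 1)) = 6·76·75/(3·2) = 34200/6 = 5700.
Compare with v = 76: b ≥ v, so Fisher's inequality holds.

YES


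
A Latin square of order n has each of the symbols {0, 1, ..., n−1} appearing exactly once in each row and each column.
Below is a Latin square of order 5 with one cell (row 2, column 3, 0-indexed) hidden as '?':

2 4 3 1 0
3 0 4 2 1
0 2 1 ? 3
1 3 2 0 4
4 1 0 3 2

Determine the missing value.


Row 2 contains symbols [0, 1, 2, 3] — missing [4].
Column 3 contains symbols [0, 1, 2, 3] — missing [4].
The missing symbol must appear in both missing sets; intersection = [4].
Therefore the hidden value is 4.

Missing value = 4.


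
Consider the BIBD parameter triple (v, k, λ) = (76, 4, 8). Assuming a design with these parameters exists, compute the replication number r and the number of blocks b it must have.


Any 2-(v, k, λ) BIBD satisfies two necessary conditions:
  (i)  Each point sits in r blocks, and counting incidences through any fixed point gives r(k − 1) = λ(v − 1), so r = λ(v − 1)/(k − 1).
  (ii) Total incidences bk = vr, so b = vr/k.
Step 1: r = λ(v − 1)/(k − 1) = 8·(76 − 1)/(4 − 1) = 8·75/3 = 600/3 = 200.
Step 2: b = vr/k = 76·200/4 = 15200/4 = 3800.
Check integrality: r = 200 ∈ Z ✓, b = 3800 ∈ Z ✓.
(These identities are necessary conditions: they determine r and b for any design with these parameters, but do not by themselves prove that one exists.)

r = 200, b = 3800.


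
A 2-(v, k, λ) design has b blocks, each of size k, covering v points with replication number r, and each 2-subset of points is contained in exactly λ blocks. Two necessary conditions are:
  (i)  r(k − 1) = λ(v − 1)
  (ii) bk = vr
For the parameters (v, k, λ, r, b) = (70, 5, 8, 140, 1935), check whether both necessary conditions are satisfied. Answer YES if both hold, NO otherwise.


Condition (i): r(k − 1) = 140·4 = 560; λ(v − 1) = 8·69 = 552. Match? NO.
Condition (ii): bk = 1935·5 = 9675; vr = 70·140 = 9800. Match? NO.
Both conditions hold? NO.

NO


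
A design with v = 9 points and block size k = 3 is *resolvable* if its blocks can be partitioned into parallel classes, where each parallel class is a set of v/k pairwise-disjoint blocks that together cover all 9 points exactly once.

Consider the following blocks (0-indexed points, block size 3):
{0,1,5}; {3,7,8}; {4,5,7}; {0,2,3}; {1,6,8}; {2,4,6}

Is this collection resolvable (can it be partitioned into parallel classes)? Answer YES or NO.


v = 9, block size k = 3, number of blocks = 6.
For resolvability, blocks must partition into parallel classes of size v/k = 3.
Total blocks must therefore be a multiple of 3: 6 = 3·2 + 0 ⇒ divisible ✓.
Greedy packing gives 2 candidate class(es). Each should be a full parallel class (size 3, covers all 9 points).
  Class 1 (3 blocks): {0,1,5}; {3,7,8}; {2,4,6}. Points covered: [0, 1, 2, 3, 4, 5, 6, 7, 8].
  Class 2 (3 blocks): {4,5,7}; {0,2,3}; {1,6,8}. Points covered: [0, 1, 2, 3, 4, 5, 6, 7, 8].
All classes full (size 3)? YES. All classes cover every point? YES.
Resolvable? YES.

YES


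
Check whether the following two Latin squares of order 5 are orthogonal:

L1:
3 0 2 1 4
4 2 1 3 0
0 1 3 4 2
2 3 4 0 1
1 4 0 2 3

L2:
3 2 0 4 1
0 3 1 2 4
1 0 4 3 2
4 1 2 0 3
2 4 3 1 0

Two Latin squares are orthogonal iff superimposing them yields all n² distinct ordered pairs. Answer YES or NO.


Form the n² = 25 superimposed pairs (L1[i][j], L2[i][j]), row by row (rows and columns indexed from 0):
row 0: (3,3) (0,2) (2,0) (1,4) (4,1)
row 1: (4,0) (2,3) (1,1) (3,2) (0,4)
row 2: (0,1) (1,0) (3,4) (4,3) (2,2)
row 3: (2,4) (3,1) (4,2) (0,0) (1,3)
row 4: (1,2) (4,4) (0,3) (2,1) (3,0)
Orthogonality requires all 25 pairs distinct.
Check by first coordinate: for each symbol s of L1, list the L2 entries in the n cells where L1 = s; they must all differ.
  L1 = 0: L2 entries (in reading order) 2, 4, 1, 0, 3 — all 5 distinct ✓
  L1 = 1: L2 entries (in reading order) 4, 1, 0, 3, 2 — all 5 distinct ✓
  L1 = 2: L2 entries (in reading order) 0, 3, 2, 4, 1 — all 5 distinct ✓
  L1 = 3: L2 entries (in reading order) 3, 2, 4, 1, 0 — all 5 distinct ✓
  L1 = 4: L2 entries (in reading order) 1, 0, 3, 2, 4 — all 5 distinct ✓
Every symbol of L1 meets every symbol of L2 exactly once, so all 25 pairs are distinct (25 of 25).
Conclusion: YES.

YES


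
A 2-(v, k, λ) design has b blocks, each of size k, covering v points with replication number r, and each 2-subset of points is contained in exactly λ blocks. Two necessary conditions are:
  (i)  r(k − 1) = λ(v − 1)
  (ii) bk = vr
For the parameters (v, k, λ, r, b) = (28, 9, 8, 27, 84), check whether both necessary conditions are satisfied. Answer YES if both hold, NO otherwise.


Condition (i): r(k − 1) = 27·8 = 216; λ(v − 1) = 8·27 = 216. Match? YES.
Condition (ii): bk = 84·9 = 756; vr = 28·27 = 756. Match? YES.
Both conditions hold? YES.

YES


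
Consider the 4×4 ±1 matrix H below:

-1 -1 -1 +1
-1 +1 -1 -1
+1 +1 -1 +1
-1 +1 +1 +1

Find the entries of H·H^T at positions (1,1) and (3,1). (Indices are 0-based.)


Row 1 of H: [-1, 1, -1, -1].
Row 3 of H: [-1, 1, 1, 1].
(H·H^T)[1][1] = Σ_j H[1][j]·H[1][j] = (-1)² + (1)² + (-1)² + (-1)² = 1 + 1 + 1 + 1 = 4.
(H·H^T)[3][1] = Σ_j H[3][j]·H[1][j] = (-1)·(-1) + (1)·(1) + (1)·(-1) + (1)·(-1) = 1 + 1 + -1 + -1 = 0.
So rows 3 and 1 are orthogonal; the diagonal entry equals n = 4.

(1,1) entry = 4; (3,1) entry = 0.


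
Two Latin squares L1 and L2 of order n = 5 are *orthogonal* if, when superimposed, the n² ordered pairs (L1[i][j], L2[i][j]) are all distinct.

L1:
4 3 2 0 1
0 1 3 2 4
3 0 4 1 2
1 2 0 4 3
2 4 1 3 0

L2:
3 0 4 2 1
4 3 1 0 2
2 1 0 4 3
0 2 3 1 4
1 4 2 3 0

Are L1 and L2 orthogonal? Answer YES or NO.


Form the n² = 25 superimposed pairs (L1[i][j], L2[i][j]), row by row (rows and columns indexed from 0):
row 0: (4,3) (3,0) (2,4) (0,2) (1,1)
row 1: (0,4) (1,3) (3,1) (2,0) (4,2)
row 2: (3,2) (0,1) (4,0) (1,4) (2,3)
row 3: (1,0) (2,2) (0,3) (4,1) (3,4)
row 4: (2,1) (4,4) (1,2) (3,3) (0,0)
Orthogonality requires all 25 pairs distinct.
Check by first coordinate: for each symbol s of L1, list the L2 entries in the n cells where L1 = s; they must all differ.
  L1 = 0: L2 entries (in reading order) 2, 4, 1, 3, 0 — all 5 distinct ✓
  L1 = 1: L2 entries (in reading order) 1, 3, 4, 0, 2 — all 5 distinct ✓
  L1 = 2: L2 entries (in reading order) 4, 0, 3, 2, 1 — all 5 distinct ✓
  L1 = 3: L2 entries (in reading order) 0, 1, 2, 4, 3 — all 5 distinct ✓
  L1 = 4: L2 entries (in reading order) 3, 2, 0, 1, 4 — all 5 distinct ✓
Every symbol of L1 meets every symbol of L2 exactly once, so all 25 pairs are distinct (25 of 25).
Conclusion: YES.

YES


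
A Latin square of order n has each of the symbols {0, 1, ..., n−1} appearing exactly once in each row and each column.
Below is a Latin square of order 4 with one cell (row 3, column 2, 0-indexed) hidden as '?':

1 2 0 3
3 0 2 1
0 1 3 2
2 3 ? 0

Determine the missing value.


Row 3 contains symbols [0, 2, 3] — missing [1].
Column 2 contains symbols [0, 2, 3] — missing [1].
The missing symbol must appear in both missing sets; intersection = [1].
Therefore the hidden value is 1.

Missing value = 1.


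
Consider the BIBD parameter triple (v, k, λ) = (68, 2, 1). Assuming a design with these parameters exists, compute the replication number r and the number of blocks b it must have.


Any 2-(v, k, λ) BIBD satisfies two necessary conditions:
  (i)  Each point sits in r blocks, and counting incidences through any fixed point gives r(k − 1) = λ(v − 1), so r = λ(v − 1)/(k − 1).
  (ii) Total incidences bk = vr, so b = vr/k.
Step 1: r = λ(v − 1)/(k − 1) = 1·(68 − 1)/(2 − 1) = 1·67/1 = 67/1 = 67.
Step 2: b = vr/k = 68·67/2 = 4556/2 = 2278.
Check integrality: r = 67 ∈ Z ✓, b = 2278 ∈ Z ✓.
(These identities are necessary conditions: they determine r and b for any design with these parameters, but do not by themselves prove that one exists.)

r = 67, b = 2278.


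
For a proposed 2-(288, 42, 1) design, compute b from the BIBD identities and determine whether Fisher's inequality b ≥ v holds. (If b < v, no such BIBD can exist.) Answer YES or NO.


r = λ(v − 1)/(k − 1) = 1·287/41 = 7.
b = vr/k = 288·7/42 = 48.
Fisher's inequality: b ≥ v ⇔ 48 ≥ 288? NO.

NO
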